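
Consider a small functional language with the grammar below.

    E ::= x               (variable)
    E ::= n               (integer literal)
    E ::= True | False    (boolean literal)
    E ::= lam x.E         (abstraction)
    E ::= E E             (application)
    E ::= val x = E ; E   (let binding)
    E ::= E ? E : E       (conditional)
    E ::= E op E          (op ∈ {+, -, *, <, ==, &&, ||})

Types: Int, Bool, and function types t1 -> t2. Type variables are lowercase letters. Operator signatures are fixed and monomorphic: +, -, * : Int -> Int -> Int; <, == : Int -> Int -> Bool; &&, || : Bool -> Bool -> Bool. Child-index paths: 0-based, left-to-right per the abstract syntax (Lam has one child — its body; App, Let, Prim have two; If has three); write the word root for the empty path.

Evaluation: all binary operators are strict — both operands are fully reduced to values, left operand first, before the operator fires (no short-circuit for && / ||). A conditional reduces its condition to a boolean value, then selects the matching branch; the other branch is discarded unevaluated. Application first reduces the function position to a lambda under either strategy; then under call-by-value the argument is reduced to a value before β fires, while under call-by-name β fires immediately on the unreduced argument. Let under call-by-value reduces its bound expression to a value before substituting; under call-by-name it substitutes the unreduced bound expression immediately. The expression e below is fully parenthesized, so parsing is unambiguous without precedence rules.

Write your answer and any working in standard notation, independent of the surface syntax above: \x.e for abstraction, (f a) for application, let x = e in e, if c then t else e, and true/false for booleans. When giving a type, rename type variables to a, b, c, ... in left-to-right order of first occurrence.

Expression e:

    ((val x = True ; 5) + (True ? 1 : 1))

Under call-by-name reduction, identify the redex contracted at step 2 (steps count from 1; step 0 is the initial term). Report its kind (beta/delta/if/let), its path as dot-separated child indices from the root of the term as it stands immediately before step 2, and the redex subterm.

Working:
step 0: ((let x = true in 5) + (if true then 1 else 1))
step 1: [let@0] (5 + (if true then 1 else 1))
step 2: [if@1] (5 + 1)

Answer: if at 1 : (if true then 1 else 1)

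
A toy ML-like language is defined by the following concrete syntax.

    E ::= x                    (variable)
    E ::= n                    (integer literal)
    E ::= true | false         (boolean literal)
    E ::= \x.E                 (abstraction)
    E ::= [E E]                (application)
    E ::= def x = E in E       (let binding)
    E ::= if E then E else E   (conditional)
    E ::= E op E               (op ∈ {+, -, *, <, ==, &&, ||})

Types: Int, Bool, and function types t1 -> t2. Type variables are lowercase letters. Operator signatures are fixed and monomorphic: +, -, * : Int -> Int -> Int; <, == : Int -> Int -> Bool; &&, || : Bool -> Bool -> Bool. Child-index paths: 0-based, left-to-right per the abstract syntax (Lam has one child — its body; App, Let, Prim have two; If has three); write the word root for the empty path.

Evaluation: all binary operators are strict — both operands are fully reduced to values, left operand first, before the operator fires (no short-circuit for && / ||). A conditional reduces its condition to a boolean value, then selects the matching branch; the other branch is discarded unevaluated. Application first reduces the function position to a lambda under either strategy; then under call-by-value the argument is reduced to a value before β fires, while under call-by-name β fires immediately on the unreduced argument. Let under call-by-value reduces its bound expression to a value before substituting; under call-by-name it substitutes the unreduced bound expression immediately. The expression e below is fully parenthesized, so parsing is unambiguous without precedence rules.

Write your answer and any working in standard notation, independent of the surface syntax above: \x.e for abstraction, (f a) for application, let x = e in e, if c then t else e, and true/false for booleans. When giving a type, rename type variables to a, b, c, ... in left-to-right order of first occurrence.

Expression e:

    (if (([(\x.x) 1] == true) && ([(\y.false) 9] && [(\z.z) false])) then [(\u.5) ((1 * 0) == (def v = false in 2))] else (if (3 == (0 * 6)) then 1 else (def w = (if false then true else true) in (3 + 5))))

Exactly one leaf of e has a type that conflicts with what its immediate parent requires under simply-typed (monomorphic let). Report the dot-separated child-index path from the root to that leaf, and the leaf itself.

Answer: 0.0.1 : true

Derivation:
x : a
\x._ : a -> a
  unify a -> a ~ Int -> b
  unify a ~ Int
  unify Int ~ b
_ _ : Int
  unify Int ~ Int
  unify Bool ~ Int
  FAIL: mismatch Bool ~ Int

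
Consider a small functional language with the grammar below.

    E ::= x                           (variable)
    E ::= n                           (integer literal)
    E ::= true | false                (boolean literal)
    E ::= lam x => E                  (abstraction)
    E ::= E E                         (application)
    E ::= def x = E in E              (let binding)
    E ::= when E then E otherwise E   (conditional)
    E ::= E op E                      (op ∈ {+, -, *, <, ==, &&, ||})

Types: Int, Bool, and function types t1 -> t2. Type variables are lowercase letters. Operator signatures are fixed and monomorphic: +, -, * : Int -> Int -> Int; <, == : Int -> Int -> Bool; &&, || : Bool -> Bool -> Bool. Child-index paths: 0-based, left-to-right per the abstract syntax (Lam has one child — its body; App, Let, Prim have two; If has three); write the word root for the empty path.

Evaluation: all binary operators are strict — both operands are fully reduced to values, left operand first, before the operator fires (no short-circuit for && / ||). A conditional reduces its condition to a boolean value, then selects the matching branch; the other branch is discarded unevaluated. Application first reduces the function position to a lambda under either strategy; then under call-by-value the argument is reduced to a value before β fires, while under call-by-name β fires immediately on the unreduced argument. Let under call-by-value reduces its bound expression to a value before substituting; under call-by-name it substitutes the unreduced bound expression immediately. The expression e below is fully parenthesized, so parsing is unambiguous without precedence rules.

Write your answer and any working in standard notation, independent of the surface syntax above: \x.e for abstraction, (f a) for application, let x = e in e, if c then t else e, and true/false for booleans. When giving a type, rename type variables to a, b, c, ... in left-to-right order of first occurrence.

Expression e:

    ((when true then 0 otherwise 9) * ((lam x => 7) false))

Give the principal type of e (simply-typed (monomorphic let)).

Derivation:
  unify Bool ~ Bool
  unify Int ~ Int
  unify Int ~ Int
\x._ : a -> Int
  unify a -> Int ~ Bool -> b
  unify a ~ Bool
  unify Int ~ b
_ _ : Int
  unify Int ~ Int

Answer: Int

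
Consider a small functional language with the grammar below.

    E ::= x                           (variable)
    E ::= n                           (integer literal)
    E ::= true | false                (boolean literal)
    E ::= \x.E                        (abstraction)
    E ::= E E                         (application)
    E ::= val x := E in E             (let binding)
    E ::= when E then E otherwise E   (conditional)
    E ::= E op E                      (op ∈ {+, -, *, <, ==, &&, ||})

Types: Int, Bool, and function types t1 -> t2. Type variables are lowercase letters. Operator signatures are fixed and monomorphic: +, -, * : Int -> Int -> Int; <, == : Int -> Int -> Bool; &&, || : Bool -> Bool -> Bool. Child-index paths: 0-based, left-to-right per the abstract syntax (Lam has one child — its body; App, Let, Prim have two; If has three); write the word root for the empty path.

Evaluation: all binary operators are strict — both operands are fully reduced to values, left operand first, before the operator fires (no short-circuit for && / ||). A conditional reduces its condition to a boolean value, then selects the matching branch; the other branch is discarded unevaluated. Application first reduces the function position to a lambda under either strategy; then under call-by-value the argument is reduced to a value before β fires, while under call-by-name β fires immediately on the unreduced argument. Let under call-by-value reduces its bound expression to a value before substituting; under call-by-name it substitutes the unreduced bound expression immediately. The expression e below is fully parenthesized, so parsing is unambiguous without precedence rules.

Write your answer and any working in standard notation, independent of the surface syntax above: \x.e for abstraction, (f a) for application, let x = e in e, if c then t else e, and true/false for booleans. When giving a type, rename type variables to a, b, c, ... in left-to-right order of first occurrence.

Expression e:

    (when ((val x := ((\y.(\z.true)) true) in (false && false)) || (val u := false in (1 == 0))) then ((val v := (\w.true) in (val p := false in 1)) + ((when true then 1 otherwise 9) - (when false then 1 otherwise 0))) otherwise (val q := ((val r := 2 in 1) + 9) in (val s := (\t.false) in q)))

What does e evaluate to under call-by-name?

Answer: 10

Trace:
step 0: (if ((let x = ((\y.(\z.true)) true) in (false && false)) || (let u = false in (1 == 0))) then ((let v = (\w.true) in (let p = false in 1)) + ((if true then 1 else 9) - (if false then 1 else 0))) else (let q = ((let r = 2 in 1) + 9) in (let s = (\t.false) in q)))
step 1: [let@0.0] (if ((false && false) || (let u = false in (1 == 0))) then ((let v = (\w.true) in (let p = false in 1)) + ((if true then 1 else 9) - (if false then 1 else 0))) else (let q = ((let r = 2 in 1) + 9) in (let s = (\t.false) in q)))
step 2: [delta@0.0] (if (false || (let u = false in (1 == 0))) then ((let v = (\w.true) in (let p = false in 1)) + ((if true then 1 else 9) - (if false then 1 else 0))) else (let q = ((let r = 2 in 1) + 9) in (let s = (\t.false) in q)))
step 3: [let@0.1] (if (false || (1 == 0)) then ((let v = (\w.true) in (let p = false in 1)) + ((if true then 1 else 9) - (if false then 1 else 0))) else (let q = ((let r = 2 in 1) + 9) in (let s = (\t.false) in q)))
step 4: [delta@0.1] (if (false || false) then ((let v = (\w.true) in (let p = false in 1)) + ((if true then 1 else 9) - (if false then 1 else 0))) else (let q = ((let r = 2 in 1) + 9) in (let s = (\t.false) in q)))
step 5: [delta@0] (if false then ((let v = (\w.true) in (let p = false in 1)) + ((if true then 1 else 9) - (if false then 1 else 0))) else (let q = ((let r = 2 in 1) + 9) in (let s = (\t.false) in q)))
step 6: [if@root] (let q = ((let r = 2 in 1) + 9) in (let s = (\t.false) in q))
step 7: [let@root] (let s = (\t.false) in ((let r = 2 in 1) + 9))
step 8: [let@root] ((let r = 2 in 1) + 9)
step 9: [let@0] (1 + 9)
step 10: [delta@root] 10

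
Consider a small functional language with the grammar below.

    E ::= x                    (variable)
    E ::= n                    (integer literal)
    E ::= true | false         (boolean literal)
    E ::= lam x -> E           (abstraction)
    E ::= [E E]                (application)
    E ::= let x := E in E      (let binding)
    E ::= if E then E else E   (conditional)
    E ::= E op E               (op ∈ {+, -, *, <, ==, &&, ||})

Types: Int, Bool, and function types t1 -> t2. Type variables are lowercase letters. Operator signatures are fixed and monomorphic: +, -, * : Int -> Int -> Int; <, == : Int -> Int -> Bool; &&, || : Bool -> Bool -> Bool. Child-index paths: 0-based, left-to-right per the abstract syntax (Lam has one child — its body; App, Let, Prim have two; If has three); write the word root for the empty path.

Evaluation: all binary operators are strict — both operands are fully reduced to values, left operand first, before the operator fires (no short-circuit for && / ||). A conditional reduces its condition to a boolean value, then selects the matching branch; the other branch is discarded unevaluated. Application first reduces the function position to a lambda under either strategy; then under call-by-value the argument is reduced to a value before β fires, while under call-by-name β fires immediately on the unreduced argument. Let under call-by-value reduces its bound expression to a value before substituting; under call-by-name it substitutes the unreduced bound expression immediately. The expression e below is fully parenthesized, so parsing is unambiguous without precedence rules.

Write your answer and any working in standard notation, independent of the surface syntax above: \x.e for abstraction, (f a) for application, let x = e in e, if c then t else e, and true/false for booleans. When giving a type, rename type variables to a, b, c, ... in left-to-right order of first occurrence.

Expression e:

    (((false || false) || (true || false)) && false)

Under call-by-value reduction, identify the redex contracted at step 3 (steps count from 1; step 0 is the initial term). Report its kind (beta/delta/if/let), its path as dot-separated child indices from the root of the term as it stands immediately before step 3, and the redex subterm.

Answer: delta at 0 : (false || true)

Derivation:
step 0: (((false || false) || (true || false)) && false)
step 1: [delta@0.0] ((false || (true || false)) && false)
step 2: [delta@0.1] ((false || true) && false)
step 3: [delta@0] (true && false)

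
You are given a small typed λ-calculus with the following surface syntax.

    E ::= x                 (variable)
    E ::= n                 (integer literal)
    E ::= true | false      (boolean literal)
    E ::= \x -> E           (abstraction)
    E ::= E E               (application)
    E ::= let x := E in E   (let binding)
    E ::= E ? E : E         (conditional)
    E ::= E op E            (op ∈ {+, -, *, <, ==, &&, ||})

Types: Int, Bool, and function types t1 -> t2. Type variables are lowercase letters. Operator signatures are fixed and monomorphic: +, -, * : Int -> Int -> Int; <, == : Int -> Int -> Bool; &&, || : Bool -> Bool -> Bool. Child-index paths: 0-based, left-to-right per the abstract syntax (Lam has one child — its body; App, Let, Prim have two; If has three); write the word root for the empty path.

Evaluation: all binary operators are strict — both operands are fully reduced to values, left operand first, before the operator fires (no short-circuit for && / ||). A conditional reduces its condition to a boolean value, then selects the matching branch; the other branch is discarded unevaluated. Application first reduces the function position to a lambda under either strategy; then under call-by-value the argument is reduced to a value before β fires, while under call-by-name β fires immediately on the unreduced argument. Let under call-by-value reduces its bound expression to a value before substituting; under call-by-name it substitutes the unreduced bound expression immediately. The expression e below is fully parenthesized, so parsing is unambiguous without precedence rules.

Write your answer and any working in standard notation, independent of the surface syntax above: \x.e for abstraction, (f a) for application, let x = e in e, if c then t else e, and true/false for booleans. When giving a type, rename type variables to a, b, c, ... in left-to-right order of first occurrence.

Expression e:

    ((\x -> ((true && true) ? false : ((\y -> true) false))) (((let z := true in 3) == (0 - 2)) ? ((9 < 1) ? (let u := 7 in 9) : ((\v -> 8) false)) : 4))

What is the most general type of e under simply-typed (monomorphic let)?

Answer: Bool

Trace:
  unify Bool ~ Bool
  unify Bool ~ Bool
  unify Bool ~ Bool
\y._ : b -> Bool
  unify b -> Bool ~ Bool -> c
  unify b ~ Bool
  unify Bool ~ c
_ _ : Bool
  unify Bool ~ Bool
\x._ : a -> Bool
let z : Bool
  unify Int ~ Int
  unify Int ~ Int
  unify Int ~ Int
  unify Int ~ Int
  unify Bool ~ Bool
  unify Int ~ Int
  unify Int ~ Int
  unify Bool ~ Bool
let u : Int
\v._ : d -> Int
  unify d -> Int ~ Bool -> e
  unify d ~ Bool
  unify Int ~ e
_ _ : Int
  unify Int ~ Int
  unify Int ~ Int
  unify a -> Bool ~ Int -> f
  unify a ~ Int
  unify Bool ~ f
_ _ : Bool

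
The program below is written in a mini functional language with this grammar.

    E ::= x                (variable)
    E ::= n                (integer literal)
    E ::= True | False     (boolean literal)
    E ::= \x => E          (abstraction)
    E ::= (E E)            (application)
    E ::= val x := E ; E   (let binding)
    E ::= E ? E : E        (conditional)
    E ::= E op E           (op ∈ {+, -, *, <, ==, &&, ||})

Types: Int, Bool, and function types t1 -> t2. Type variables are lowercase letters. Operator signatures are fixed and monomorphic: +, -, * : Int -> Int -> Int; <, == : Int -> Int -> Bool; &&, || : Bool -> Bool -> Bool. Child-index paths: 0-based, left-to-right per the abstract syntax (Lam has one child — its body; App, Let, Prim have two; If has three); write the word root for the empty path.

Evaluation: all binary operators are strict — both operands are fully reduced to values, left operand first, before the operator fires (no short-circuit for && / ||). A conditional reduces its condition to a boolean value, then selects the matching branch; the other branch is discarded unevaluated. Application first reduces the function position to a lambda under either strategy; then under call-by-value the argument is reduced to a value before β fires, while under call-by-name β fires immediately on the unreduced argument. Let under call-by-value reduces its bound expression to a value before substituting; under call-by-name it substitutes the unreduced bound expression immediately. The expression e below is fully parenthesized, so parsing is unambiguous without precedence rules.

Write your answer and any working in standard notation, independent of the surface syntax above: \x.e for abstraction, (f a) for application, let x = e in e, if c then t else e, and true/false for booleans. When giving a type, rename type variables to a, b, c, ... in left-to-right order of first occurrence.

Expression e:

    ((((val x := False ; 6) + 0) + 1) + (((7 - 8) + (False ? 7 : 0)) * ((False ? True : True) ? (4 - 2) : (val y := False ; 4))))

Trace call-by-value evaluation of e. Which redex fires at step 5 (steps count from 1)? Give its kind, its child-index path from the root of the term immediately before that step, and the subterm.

Answer: if at 1.0.1 : (if false then 7 else 0)

Derivation:
step 0: ((((let x = false in 6) + 0) + 1) + (((7 - 8) + (if false then 7 else 0)) * (if (if false then true else true) then (4 - 2) else (let y = false in 4))))
step 1: [let@0.0.0] (((6 + 0) + 1) + (((7 - 8) + (if false then 7 else 0)) * (if (if false then true else true) then (4 - 2) else (let y = false in 4))))
step 2: [delta@0.0] ((6 + 1) + (((7 - 8) + (if false then 7 else 0)) * (if (if false then true else true) then (4 - 2) else (let y = false in 4))))
step 3: [delta@0] (7 + (((7 - 8) + (if false then 7 else 0)) * (if (if false then true else true) then (4 - 2) else (let y = false in 4))))
step 4: [delta@1.0.0] (7 + ((-1 + (if false then 7 else 0)) * (if (if false then true else true) then (4 - 2) else (let y = false in 4))))
step 5: [if@1.0.1] (7 + ((-1 + 0) * (if (if false then true else true) then (4 - 2) else (let y = false in 4))))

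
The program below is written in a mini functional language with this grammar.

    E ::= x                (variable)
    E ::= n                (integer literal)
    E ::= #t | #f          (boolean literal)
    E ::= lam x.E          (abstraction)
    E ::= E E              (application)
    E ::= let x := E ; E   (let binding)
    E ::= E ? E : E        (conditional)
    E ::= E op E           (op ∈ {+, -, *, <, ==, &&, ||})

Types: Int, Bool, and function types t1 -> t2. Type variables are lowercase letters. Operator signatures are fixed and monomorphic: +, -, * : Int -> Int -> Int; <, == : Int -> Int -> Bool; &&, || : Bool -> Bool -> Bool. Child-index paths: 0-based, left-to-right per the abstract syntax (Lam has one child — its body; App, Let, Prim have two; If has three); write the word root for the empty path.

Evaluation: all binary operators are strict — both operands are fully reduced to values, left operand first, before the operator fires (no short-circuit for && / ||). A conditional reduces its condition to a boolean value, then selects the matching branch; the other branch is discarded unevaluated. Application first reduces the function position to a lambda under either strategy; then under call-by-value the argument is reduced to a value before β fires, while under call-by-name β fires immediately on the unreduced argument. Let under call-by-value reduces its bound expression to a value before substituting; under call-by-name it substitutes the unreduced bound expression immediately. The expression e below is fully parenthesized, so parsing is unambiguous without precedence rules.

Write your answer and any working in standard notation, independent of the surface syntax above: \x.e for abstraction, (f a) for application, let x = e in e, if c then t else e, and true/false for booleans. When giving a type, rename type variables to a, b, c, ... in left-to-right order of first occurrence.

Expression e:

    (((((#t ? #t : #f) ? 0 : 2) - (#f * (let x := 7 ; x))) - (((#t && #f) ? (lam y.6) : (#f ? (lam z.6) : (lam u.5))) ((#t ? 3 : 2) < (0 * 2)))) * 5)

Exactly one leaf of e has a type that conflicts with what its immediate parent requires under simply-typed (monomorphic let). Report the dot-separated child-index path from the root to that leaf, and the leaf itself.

Trace:
  unify Bool ~ Bool
  unify Bool ~ Bool
  unify Bool ~ Bool
  unify Int ~ Int
  unify Int ~ Int
  unify Bool ~ Int
  FAIL: mismatch Bool ~ Int

Answer: 0.0.1.0 : false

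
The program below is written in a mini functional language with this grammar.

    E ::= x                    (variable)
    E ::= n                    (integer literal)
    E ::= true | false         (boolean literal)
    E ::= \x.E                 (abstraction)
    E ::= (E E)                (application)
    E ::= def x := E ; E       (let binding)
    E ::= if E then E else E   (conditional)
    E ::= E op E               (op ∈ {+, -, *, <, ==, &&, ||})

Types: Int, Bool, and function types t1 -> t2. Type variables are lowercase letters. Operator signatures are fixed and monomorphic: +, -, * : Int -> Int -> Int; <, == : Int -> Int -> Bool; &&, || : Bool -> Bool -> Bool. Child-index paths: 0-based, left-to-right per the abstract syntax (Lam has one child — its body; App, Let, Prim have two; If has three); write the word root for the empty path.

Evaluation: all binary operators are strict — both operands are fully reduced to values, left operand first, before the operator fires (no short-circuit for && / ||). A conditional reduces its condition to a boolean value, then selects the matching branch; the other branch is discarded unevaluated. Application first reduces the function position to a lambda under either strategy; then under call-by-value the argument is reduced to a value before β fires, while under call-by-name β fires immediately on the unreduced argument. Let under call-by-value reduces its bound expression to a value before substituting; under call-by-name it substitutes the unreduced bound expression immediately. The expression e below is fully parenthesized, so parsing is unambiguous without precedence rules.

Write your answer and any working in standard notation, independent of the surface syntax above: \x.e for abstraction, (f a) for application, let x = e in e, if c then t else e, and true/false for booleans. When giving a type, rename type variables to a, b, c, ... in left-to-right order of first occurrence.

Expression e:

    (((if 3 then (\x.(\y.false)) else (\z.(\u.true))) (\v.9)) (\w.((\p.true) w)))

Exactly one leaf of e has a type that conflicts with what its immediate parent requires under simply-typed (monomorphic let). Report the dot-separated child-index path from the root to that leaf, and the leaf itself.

Answer: 0.0.0 : 3

Derivation:
  unify Int ~ Bool
  FAIL: mismatch Int ~ Bool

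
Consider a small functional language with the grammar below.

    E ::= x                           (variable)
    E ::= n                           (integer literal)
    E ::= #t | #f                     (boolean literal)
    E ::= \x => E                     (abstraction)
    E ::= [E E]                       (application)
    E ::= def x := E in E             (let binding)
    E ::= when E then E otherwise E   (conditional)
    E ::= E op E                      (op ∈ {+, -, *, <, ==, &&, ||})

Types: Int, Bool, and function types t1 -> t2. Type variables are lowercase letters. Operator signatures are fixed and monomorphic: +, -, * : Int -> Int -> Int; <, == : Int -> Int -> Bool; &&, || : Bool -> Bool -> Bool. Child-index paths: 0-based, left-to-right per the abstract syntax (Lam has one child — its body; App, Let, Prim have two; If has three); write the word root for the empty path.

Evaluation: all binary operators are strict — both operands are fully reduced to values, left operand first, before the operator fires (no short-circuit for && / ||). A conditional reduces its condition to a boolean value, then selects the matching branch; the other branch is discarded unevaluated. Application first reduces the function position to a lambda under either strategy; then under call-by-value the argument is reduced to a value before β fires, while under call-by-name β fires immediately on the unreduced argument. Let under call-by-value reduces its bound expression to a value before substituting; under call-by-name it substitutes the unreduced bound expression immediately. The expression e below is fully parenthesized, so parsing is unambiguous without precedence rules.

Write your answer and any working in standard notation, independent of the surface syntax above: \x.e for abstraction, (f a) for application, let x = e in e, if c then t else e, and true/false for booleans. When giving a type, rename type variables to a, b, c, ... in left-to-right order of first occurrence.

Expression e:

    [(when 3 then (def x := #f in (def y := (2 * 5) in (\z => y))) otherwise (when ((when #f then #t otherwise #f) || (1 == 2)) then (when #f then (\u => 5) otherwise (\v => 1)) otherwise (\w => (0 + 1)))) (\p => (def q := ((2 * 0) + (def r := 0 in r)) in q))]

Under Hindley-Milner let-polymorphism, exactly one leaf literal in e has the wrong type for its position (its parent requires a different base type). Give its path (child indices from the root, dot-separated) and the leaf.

Answer: 0.0 : 3

Trace:
  unify Int ~ Bool
  FAIL: mismatch Int ~ Bool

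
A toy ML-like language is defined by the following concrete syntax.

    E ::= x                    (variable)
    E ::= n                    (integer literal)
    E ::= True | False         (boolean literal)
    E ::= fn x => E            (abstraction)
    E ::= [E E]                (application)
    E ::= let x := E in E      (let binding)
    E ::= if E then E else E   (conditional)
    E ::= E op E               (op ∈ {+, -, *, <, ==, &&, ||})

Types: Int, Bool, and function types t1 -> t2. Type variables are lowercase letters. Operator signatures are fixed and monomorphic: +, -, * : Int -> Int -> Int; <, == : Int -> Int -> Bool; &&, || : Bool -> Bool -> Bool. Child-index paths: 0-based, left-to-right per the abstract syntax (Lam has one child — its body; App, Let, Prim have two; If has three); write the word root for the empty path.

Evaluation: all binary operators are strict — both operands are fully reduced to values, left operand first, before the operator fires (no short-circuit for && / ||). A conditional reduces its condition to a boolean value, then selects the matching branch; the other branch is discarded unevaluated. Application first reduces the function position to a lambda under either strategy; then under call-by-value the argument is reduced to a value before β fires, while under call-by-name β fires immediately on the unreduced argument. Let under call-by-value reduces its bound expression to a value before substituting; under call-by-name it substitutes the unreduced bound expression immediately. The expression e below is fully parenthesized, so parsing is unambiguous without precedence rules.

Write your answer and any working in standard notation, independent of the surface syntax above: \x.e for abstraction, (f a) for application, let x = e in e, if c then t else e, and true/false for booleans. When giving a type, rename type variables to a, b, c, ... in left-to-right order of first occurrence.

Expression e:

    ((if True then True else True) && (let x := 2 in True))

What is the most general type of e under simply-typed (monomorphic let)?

Answer: Bool

Trace:
  unify Bool ~ Bool
  unify Bool ~ Bool
  unify Bool ~ Bool
let x : Int
  unify Bool ~ Bool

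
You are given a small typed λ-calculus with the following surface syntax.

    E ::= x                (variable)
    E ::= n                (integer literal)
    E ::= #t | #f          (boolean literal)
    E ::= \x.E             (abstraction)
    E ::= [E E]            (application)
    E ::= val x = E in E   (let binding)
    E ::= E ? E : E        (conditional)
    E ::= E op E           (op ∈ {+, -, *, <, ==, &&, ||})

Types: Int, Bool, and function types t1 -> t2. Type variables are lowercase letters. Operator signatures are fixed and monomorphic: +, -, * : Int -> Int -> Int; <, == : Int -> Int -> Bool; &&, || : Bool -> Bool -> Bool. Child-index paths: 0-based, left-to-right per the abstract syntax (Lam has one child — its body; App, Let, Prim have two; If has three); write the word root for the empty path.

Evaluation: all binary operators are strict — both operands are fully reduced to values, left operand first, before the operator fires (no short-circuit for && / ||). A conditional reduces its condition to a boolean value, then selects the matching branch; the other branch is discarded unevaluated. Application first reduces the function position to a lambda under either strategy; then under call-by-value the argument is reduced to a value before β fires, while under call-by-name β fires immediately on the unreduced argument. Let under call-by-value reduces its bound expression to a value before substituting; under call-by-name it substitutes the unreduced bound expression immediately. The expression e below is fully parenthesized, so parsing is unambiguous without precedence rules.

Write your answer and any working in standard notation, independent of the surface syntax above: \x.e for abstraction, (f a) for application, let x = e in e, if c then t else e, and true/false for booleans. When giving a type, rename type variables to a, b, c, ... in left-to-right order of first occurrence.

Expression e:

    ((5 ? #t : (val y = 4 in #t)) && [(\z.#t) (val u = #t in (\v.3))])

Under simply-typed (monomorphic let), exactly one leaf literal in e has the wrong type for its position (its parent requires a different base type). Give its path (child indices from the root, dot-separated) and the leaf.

Derivation:
  unify Int ~ Bool
  FAIL: mismatch Int ~ Bool

Answer: 0.0 : 5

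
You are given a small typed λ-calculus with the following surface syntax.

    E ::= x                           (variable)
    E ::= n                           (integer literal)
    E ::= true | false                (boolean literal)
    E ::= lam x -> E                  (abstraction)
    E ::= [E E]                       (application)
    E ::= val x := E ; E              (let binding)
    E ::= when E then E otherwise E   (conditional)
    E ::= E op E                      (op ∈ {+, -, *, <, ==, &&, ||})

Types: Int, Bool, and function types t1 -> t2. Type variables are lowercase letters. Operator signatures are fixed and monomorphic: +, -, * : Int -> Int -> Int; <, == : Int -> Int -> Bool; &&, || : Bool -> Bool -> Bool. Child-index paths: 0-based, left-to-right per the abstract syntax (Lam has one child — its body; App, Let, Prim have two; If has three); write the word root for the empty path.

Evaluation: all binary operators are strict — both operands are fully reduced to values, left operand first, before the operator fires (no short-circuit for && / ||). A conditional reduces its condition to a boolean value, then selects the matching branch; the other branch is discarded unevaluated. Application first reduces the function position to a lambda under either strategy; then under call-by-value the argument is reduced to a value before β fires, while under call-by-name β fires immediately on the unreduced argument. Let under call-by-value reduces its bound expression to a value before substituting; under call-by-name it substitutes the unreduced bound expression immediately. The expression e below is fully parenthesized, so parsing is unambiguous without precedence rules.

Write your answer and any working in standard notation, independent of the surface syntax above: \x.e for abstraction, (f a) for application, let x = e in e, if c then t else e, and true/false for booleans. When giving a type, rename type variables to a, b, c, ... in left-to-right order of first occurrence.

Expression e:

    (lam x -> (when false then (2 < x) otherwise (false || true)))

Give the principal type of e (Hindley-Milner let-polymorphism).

Answer: Int -> Bool

Derivation:
  unify Bool ~ Bool
  unify Int ~ Int
x : a
  unify a ~ Int
  unify Bool ~ Bool
  unify Bool ~ Bool
  unify Bool ~ Bool
\x._ : Int -> Bool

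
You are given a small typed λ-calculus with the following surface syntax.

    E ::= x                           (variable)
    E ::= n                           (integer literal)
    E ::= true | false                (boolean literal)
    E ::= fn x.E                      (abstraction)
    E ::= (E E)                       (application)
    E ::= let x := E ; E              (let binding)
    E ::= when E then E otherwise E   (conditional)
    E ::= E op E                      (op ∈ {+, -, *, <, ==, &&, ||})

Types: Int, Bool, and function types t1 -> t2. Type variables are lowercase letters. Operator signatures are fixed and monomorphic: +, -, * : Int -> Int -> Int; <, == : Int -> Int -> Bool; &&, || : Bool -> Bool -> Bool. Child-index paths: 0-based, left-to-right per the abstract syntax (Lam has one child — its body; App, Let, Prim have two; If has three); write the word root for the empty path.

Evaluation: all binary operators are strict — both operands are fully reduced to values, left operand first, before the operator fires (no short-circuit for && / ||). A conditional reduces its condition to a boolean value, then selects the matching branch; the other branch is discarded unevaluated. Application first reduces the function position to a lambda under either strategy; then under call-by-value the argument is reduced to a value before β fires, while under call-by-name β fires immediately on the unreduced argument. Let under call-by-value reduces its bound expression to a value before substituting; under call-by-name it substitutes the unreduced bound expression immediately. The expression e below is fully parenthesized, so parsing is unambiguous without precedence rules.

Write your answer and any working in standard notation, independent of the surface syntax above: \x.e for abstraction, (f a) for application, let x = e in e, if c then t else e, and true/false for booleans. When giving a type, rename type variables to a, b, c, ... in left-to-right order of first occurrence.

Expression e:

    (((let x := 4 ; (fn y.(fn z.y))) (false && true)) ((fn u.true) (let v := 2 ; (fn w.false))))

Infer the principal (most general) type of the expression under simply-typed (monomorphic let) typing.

Answer: Bool

Derivation:
let x : Int
y : a
\z._ : b -> a
\y._ : a -> b -> a
  unify Bool ~ Bool
  unify Bool ~ Bool
  unify a -> b -> a ~ Bool -> c
  unify a ~ Bool
  unify b -> Bool ~ c
_ _ : b -> Bool
\u._ : d -> Bool
let v : Int
\w._ : e -> Bool
  unify d -> Bool ~ (e -> Bool) -> f
  unify d ~ e -> Bool
  unify Bool ~ f
_ _ : Bool
  unify b -> Bool ~ Bool -> g
  unify b ~ Bool
  unify Bool ~ g
_ _ : Bool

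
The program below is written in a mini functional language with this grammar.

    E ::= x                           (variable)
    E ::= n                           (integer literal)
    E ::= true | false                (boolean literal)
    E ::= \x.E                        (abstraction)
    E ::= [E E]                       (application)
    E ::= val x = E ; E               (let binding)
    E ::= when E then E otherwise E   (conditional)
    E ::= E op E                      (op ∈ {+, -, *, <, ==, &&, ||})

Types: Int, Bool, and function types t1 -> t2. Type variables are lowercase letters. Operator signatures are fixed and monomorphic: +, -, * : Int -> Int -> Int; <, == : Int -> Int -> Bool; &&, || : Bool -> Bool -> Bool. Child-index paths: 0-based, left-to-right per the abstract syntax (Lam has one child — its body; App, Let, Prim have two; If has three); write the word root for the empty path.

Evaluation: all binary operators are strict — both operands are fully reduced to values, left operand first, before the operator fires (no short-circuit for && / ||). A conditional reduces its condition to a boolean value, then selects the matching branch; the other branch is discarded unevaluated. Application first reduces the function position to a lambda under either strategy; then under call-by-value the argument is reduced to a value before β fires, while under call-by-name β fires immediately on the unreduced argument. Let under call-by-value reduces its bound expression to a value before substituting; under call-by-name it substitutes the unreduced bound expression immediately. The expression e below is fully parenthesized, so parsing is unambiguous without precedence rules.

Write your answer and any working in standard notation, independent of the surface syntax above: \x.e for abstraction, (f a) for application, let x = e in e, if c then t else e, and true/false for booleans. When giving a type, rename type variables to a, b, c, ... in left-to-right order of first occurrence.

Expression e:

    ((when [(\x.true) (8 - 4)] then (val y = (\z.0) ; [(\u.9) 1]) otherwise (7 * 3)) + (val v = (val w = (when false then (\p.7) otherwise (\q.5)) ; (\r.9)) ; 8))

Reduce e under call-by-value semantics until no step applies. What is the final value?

Answer: 17

Working:
step 0: ((if ((\x.true) (8 - 4)) then (let y = (\z.0) in ((\u.9) 1)) else (7 * 3)) + (let v = (let w = (if false then (\p.7) else (\q.5)) in (\r.9)) in 8))
step 1: [delta@0.0.1] ((if ((\x.true) 4) then (let y = (\z.0) in ((\u.9) 1)) else (7 * 3)) + (let v = (let w = (if false then (\p.7) else (\q.5)) in (\r.9)) in 8))
step 2: [beta@0.0] ((if true then (let y = (\z.0) in ((\u.9) 1)) else (7 * 3)) + (let v = (let w = (if false then (\p.7) else (\q.5)) in (\r.9)) in 8))
step 3: [if@0] ((let y = (\z.0) in ((\u.9) 1)) + (let v = (let w = (if false then (\p.7) else (\q.5)) in (\r.9)) in 8))
step 4: [let@0] (((\u.9) 1) + (let v = (let w = (if false then (\p.7) else (\q.5)) in (\r.9)) in 8))
step 5: [beta@0] (9 + (let v = (let w = (if false then (\p.7) else (\q.5)) in (\r.9)) in 8))
step 6: [if@1.0.0] (9 + (let v = (let w = (\q.5) in (\r.9)) in 8))
step 7: [let@1.0] (9 + (let v = (\r.9) in 8))
step 8: [let@1] (9 + 8)
step 9: [delta@root] 17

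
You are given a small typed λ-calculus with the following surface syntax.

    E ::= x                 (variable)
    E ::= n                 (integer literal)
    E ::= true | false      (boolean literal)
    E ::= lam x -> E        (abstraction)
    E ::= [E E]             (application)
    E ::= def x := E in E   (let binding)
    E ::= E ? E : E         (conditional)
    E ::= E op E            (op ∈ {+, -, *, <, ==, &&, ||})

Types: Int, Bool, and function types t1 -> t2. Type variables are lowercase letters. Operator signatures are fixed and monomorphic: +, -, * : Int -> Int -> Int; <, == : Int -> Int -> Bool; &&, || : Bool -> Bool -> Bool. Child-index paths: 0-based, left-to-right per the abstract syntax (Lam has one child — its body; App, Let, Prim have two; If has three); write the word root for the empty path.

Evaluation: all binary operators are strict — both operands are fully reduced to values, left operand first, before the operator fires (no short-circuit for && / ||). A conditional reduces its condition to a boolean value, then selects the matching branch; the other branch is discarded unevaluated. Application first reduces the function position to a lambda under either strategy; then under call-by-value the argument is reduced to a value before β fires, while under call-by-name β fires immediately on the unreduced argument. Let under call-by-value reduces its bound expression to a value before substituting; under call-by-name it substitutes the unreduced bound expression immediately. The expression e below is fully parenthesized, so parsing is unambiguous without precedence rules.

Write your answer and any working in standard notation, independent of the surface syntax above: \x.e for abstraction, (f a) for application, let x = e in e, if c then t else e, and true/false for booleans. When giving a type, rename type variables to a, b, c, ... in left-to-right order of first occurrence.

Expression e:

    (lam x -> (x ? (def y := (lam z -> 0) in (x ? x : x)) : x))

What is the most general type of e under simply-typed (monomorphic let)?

Working:
x : a
  unify a ~ Bool
\z._ : b -> Int
let y : b -> Int
x : Bool
  unify Bool ~ Bool
x : Bool
x : Bool
  unify Bool ~ Bool
x : Bool
  unify Bool ~ Bool
\x._ : Bool -> Bool

Answer: Bool -> Bool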